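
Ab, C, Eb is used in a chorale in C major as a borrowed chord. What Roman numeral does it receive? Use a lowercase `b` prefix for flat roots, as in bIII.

In C major scale degree 6 is A; Ab is its lowered form, from C minor. Ab–C–Eb is a major chord — the form found in C minor, not the diatonic vi (Am). Borrowed into C major it is written bVI.

bVI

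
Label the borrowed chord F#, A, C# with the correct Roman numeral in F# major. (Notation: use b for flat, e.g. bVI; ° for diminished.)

F# is scale degree 1 in F# major. F#–A–C# is a minor chord — the form found in F# minor, not the diatonic I (F#). Borrowed into F# major it is written i.

i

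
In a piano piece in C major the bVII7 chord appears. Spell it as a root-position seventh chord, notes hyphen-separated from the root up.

Bb-D-F-Ab

The root of bVII7 is the lowered 7th degree: B becomes Bb. Building the dominant-seventh chord from the parallel minor on Bb: Bb–D–F–Ab.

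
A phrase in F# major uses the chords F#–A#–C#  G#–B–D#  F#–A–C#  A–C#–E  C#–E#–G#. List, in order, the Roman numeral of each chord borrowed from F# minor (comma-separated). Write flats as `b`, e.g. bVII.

In F# major the diatonic chords are F#, G#m, A#m, B, C#, D#m, E#dim. F#–A#–C# = F#, G#–B–D# = G#m and C#–E#–G# = C# all belong to that set. F#–A–C# is not: scale degree 1 in F# major carries F# (I). In F# minor the chord on that degree is F#m, so here it functions as i, borrowed from the parallel minor. But A–C#–E is foreign: the diatonic iii on degree 3 is A#m, whereas A comes from F# minor. It is labeled bIII.

i, bIII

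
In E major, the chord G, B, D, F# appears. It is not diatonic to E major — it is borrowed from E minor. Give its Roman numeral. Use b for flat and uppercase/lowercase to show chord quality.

bIIImaj7

G is the lowered form of scale degree 3 in E major (the diatonic degree 3 is G#). G–B–D–F# is a major-seventh chord — the form found in E minor, not the diatonic iii (G#m). Borrowed into E major it is written bIIImaj7.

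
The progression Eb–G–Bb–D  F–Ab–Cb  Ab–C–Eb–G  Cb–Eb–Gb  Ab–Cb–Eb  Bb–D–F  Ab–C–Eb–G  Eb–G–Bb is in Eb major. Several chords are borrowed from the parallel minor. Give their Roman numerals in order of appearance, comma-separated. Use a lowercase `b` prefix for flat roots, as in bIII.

The diatonic triads in Eb major are Eb, Fm, Gm, Ab, Bb, Cm, Ddim. Eb–G–Bb–D = Ebmaj7, Ab–C–Eb–G = Abmaj7, Bb–D–F = Bb and Eb–G–Bb = Eb are all diatonic. But F–Ab–Cb is foreign: the diatonic ii on degree 2 is Fm, whereas Fdim comes from Eb minor. It is labeled ii°. Cb–Eb–Gb doesn't fit — on degree 6 Eb major would have Cm (vi). Cb is the degree-6 chord of Eb minor, so it is the borrowed bVI. But Ab–Cb–Eb is foreign: the diatonic IV on degree 4 is Ab, whereas Abm comes from Eb minor. It is labeled iv.

ii°, bVI, iv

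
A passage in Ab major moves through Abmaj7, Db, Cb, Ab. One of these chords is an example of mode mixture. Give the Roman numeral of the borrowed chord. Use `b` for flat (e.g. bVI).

bIII

In Ab major the diatonic chords are Ab, Bbm, Cm, Db, Eb, Fm, Gdim. Of the given chords, Abmaj7, Db and Ab are diatonic. Cb (Cb–Eb–Gb) is not: scale degree 3 in Ab major carries Cm (iii). In Ab minor the chord on that degree is Cb, so here it functions as bIII, borrowed from the parallel minor.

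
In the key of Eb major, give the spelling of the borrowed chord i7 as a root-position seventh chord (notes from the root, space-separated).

The root, Eb, is scale degree 1 — the same note in Eb major and Eb minor; only the chord quality changes. In Eb minor the chord on Eb is Eb–Gb–Bb–Db.

Eb Gb Bb Db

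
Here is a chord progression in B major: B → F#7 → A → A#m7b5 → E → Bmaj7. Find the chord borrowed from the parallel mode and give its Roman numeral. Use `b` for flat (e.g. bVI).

In B major the diatonic chords are B, C#m, D#m, E, F#, G#m, A#dim. Of the given chords, B, F#7, A#m7b5, E and Bmaj7 are diatonic. A (A–C#–E) is not: scale degree 7 in B major carries A#dim (vii°). In B minor the chord on that degree is A, so here it functions as bVII, borrowed from the parallel minor.

bVII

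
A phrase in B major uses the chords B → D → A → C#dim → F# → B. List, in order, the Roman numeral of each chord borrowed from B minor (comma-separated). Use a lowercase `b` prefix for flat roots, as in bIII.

The diatonic triads in B major are B, C#m, D#m, E, F#, G#m, A#dim. Of the given chords, B and F# are diatonic. D (D–F#–A) is not: scale degree 3 in B major carries D#m (iii). In B minor the chord on that degree is D, so here it functions as bIII, borrowed from the parallel minor. A (A–C#–E) is not: scale degree 7 in B major carries A#dim (vii°). In B minor the chord on that degree is A, so here it functions as bVII, borrowed from the parallel minor. But C#dim (C#–E–G) is foreign: the diatonic ii on degree 2 is C#m, whereas C#dim comes from B minor. It is labeled ii°.

bIII, bVII, ii°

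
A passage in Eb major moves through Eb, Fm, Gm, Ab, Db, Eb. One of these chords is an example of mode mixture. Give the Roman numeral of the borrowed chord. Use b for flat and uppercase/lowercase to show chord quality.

bVII

Eb major has the diatonic set Eb, Fm, Gm, Ab, Bb, Cm, Ddim. Of the given chords, Eb, Fm, Gm and Ab are diatonic. But Db (Db–F–Ab) is foreign: the diatonic vii° on degree 7 is Ddim, whereas Db comes from Eb minor. It is labeled bVII.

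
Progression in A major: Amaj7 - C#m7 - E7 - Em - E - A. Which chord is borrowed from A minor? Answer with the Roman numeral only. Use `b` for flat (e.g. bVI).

v

The diatonic triads in A major are A, Bm, C#m, D, E, F#m, G#dim. Of the given chords, Amaj7, C#m7, E7, E and A are diatonic. But Em (E–G–B) is foreign: the diatonic V on degree 5 is E, whereas Em comes from A minor. It is labeled v.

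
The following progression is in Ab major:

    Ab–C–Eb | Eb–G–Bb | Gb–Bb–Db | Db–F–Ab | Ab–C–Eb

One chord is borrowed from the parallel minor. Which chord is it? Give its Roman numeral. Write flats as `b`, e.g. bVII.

bVII

In Ab major the diatonic chords are Ab, Bbm, Cm, Db, Eb, Fm, Gdim. Of the given chords, Ab–C–Eb = Ab, Eb–G–Bb = Eb and Db–F–Ab = Db are diatonic. But Gb–Bb–Db is foreign: the diatonic vii° on degree 7 is Gdim, whereas Gb comes from Ab minor. It is labeled bVII.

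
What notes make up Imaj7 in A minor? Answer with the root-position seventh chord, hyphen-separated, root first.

A-C#-E-G#

The root, A, is scale degree 1 — the same note in A minor and A major; only the chord quality changes. In A major the chord on A is A–C#–E–G#.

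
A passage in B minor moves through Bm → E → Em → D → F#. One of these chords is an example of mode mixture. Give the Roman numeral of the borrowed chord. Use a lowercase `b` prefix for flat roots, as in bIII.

In B minor (with V from harmonic minor) the diatonic chords are Bm, C#dim, D, Em, F#, G, A. Of the given chords, Bm, Em, D and F# are diatonic. E (E–G#–B) doesn't fit — on degree 4 B minor would have Em (iv). E is the degree-4 chord of B major, so it is the borrowed IV.

IV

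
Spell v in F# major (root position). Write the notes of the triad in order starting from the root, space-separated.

v is built on scale degree 5, which is C# in both F# major and its parallel. Stacking thirds in F# minor on C# gives C#–E–G#.

C# E G#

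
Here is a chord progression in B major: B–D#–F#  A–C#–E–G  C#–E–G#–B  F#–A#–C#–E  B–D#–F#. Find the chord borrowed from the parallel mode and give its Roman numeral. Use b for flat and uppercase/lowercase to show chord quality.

The diatonic triads in B major are B, C#m, D#m, E, F#, G#m, A#dim. B–D#–F# = B, C#–E–G#–B = C#m7 and F#–A#–C#–E = F#7 are all diatonic. A–C#–E–G doesn't fit — on degree 7 B major would have A#dim (vii°). A7 is the degree-7 chord of B minor, so it is the borrowed bVII7.

bVII7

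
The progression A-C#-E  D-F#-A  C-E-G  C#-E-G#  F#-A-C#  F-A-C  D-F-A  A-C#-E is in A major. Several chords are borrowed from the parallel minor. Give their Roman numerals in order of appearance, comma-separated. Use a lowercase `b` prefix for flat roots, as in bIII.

In A major the diatonic chords are A, Bm, C#m, D, E, F#m, G#dim. A–C#–E = A, D–F#–A = D, C#–E–G# = C#m and F#–A–C# = F#m are all diatonic. But C–E–G is foreign: the diatonic iii on degree 3 is C#m, whereas C comes from A minor. It is labeled bIII. F–A–C is not: scale degree 6 in A major carries F#m (vi). In A minor the chord on that degree is F, so here it functions as bVI, borrowed from the parallel minor. But D–F–A is foreign: the diatonic IV on degree 4 is D, whereas Dm comes from A minor. It is labeled iv.

bIII, bVI, iv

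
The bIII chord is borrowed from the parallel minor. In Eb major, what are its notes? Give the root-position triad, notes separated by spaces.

Gb Bb Db

bIII is built on the lowered scale degree 3. In Eb major degree 3 is G; lowered it becomes Gb. In Eb minor the chord on Gb is Gb–Bb–Db.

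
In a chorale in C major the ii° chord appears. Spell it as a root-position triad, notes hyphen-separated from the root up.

D-F-Ab

ii° is built on scale degree 2, which is D in both C major and its parallel. Building the diminished chord from the parallel minor on D: D–F–Ab.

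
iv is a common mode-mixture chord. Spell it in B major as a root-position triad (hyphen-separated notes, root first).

E-G-B

iv is built on scale degree 4, which is E in both B major and its parallel. Stacking thirds in B minor on E gives E–G–B.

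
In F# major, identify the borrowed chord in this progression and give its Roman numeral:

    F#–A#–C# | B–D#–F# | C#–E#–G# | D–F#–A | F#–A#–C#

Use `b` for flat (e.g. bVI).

bVI

The diatonic triads in F# major are F#, G#m, A#m, B, C#, D#m, E#dim. F#–A#–C# = F#, B–D#–F# = B and C#–E#–G# = C# all belong to that set. D–F#–A is not: scale degree 6 in F# major carries D#m (vi). In F# minor the chord on that degree is D, so here it functions as bVI, borrowed from the parallel minor.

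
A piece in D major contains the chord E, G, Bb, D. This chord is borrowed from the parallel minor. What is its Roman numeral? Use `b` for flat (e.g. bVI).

iiø7

E is scale degree 2 in D major. Diatonically D major has Em (ii) on that degree; E–G–Bb–D is instead the half-diminished-seventh chord native to D minor, so it takes the label iiø7.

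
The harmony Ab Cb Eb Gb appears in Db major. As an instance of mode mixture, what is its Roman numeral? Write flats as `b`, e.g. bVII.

v7

The root Ab is the diatonic 5th degree of Db major; the borrowing shows in the chord quality. Diatonically Db major has Ab (V) on that degree; Ab–Cb–Eb–Gb is instead the minor-seventh chord native to Db minor, so it takes the label v7.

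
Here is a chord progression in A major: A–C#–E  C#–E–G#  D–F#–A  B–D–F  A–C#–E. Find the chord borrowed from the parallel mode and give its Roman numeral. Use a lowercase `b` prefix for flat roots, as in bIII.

ii°

In A major the diatonic chords are A, Bm, C#m, D, E, F#m, G#dim. A–C#–E = A, C#–E–G# = C#m and D–F#–A = D all belong to that set. But B–D–F is foreign: the diatonic ii on degree 2 is Bm, whereas Bdim comes from A minor. It is labeled ii°.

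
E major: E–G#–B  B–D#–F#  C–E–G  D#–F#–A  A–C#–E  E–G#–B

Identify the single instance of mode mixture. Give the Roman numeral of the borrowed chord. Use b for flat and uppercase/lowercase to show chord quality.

bVI

In E major the diatonic chords are E, F#m, G#m, A, B, C#m, D#dim. E–G#–B = E, B–D#–F# = B, D#–F#–A = D#dim and A–C#–E = A all belong to that set. C–E–G is not: scale degree 6 in E major carries C#m (vi). In E minor the chord on that degree is C, so here it functions as bVI, borrowed from the parallel minor.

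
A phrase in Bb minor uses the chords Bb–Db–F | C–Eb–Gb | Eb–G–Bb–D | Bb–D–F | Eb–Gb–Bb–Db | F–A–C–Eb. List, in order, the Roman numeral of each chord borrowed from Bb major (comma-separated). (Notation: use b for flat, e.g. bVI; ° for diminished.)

IVmaj7, I

In Bb minor (with V from harmonic minor) the diatonic chords are Bbm, Cdim, Db, Ebm, F, Gb, Ab. Bb–Db–F = Bbm, C–Eb–Gb = Cdim, Eb–Gb–Bb–Db = Ebm7 and F–A–C–Eb = F7 are all diatonic. But Eb–G–Bb–D is foreign: the diatonic iv on degree 4 is Ebm, whereas Ebmaj7 comes from Bb major. It is labeled IVmaj7. Bb–D–F doesn't fit — on degree 1 Bb minor would have Bbm (i). Bb is the degree-1 chord of Bb major, so it is the borrowed I.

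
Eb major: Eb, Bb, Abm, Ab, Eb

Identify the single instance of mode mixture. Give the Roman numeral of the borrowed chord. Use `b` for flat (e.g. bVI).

The diatonic triads in Eb major are Eb, Fm, Gm, Ab, Bb, Cm, Ddim. Of the given chords, Eb, Bb and Ab are diatonic. Abm (Ab–Cb–Eb) doesn't fit — on degree 4 Eb major would have Ab (IV). Abm is the degree-4 chord of Eb minor, so it is the borrowed iv.

iv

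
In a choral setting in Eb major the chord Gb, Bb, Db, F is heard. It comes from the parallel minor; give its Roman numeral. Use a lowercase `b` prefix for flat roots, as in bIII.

bIIImaj7

The root Gb is the lowered 3rd scale degree — diatonically Eb major has G there. Gb–Bb–Db–F is a major-seventh chord — the form found in Eb minor, not the diatonic iii (Gm). Borrowed into Eb major it is written bIIImaj7.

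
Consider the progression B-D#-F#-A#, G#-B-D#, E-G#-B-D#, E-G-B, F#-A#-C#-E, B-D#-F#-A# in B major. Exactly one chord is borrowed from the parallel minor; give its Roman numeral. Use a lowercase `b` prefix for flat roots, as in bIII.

iv

The diatonic triads in B major are B, C#m, D#m, E, F#, G#m, A#dim. B–D#–F#–A# = Bmaj7, G#–B–D# = G#m, E–G#–B–D# = Emaj7 and F#–A#–C#–E = F#7 are all diatonic. E–G–B doesn't fit — on degree 4 B major would have E (IV). Em is the degree-4 chord of B minor, so it is the borrowed iv.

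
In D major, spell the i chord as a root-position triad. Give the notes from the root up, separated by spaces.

D F A

The root, D, is scale degree 1 — the same note in D major and D minor; only the chord quality changes. Stacking thirds in D minor on D gives D–F–A.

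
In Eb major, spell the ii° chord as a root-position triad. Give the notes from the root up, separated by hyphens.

ii° is built on scale degree 2, which is F in both Eb major and its parallel. In Eb minor the chord on F is F–Ab–Cb.

F-Ab-Cb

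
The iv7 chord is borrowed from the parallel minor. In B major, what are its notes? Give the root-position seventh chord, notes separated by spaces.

E G B D

The root, E, is scale degree 4 — the same note in B major and B minor; only the chord quality changes. Stacking thirds in B minor on E gives E–G–B–D.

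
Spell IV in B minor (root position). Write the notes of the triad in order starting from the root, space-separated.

The root, E, is scale degree 4 — the same note in B minor and B major; only the chord quality changes. Building the major chord from the parallel major on E: E–G#–B.

E G# B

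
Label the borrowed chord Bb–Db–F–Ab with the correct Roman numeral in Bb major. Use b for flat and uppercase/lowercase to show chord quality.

i7

The root Bb is the diatonic 1st degree of Bb major; the borrowing shows in the chord quality. Diatonically Bb major has Bb (I) on that degree; Bb–Db–F–Ab is instead the minor-seventh chord native to Bb minor, so it takes the label i7.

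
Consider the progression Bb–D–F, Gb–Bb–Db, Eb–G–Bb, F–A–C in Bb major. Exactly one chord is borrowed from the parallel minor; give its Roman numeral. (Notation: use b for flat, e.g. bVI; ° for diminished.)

bVI

In Bb major the diatonic chords are Bb, Cm, Dm, Eb, F, Gm, Adim. Bb–D–F = Bb, Eb–G–Bb = Eb and F–A–C = F all belong to that set. Gb–Bb–Db doesn't fit — on degree 6 Bb major would have Gm (vi). Gb is the degree-6 chord of Bb minor, so it is the borrowed bVI.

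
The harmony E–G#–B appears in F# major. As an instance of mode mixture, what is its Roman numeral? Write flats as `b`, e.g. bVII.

bVII

In F# major scale degree 7 is E#; E is its lowered form, from F# minor. Diatonically F# major has E#dim (vii°) on that degree; E–G#–B is instead the major chord native to F# minor, so it takes the label bVII.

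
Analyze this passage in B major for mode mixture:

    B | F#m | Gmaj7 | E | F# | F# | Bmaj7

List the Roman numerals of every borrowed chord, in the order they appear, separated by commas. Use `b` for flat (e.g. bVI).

B major has the diatonic set B, C#m, D#m, E, F#, G#m, A#dim. B, E, F# and Bmaj7 all belong to that set. F#m (F#–A–C#) doesn't fit — on degree 5 B major would have F# (V). F#m is the degree-5 chord of B minor, so it is the borrowed v. But Gmaj7 (G–B–D–F#) is foreign: the diatonic vi on degree 6 is G#m, whereas Gmaj7 comes from B minor. It is labeled bVImaj7.

v, bVImaj7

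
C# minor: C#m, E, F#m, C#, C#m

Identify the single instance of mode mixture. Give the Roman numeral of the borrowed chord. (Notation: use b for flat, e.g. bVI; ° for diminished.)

I

In C# minor (with V from harmonic minor) the diatonic chords are C#m, D#dim, E, F#m, G#, A, B. C#m, E and F#m are all diatonic. C# (C#–E#–G#) is not: scale degree 1 in C# minor carries C#m (i). In C# major the chord on that degree is C#, so here it functions as I, borrowed from the parallel major.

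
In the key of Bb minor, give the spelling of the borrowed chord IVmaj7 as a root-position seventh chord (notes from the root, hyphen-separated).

The root, Eb, is scale degree 4 — the same note in Bb minor and Bb major; only the chord quality changes. Stacking thirds in Bb major on Eb gives Eb–G–Bb–D.

Eb-G-Bb-D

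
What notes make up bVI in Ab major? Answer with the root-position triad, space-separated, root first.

Fb Ab Cb

The root of bVI is the lowered 6th degree: F becomes Fb. Building the major chord from the parallel minor on Fb: Fb–Ab–Cb.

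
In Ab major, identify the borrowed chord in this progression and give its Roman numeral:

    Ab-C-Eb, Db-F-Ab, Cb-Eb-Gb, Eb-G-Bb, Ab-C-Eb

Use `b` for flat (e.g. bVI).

Ab major has the diatonic set Ab, Bbm, Cm, Db, Eb, Fm, Gdim. Ab–C–Eb = Ab, Db–F–Ab = Db and Eb–G–Bb = Eb are all diatonic. Cb–Eb–Gb doesn't fit — on degree 3 Ab major would have Cm (iii). Cb is the degree-3 chord of Ab minor, so it is the borrowed bIII.

bIII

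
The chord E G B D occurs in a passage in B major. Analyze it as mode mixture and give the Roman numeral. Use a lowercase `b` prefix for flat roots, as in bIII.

E is scale degree 4 in B major. E–G–B–D is a minor-seventh chord — the form found in B minor, not the diatonic IV (E). Borrowed into B major it is written iv7.

iv7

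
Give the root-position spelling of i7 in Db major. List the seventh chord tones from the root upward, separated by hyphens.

Db-Fb-Ab-Cb

i7 is built on scale degree 1, which is Db in both Db major and its parallel. Building the minor-seventh chord from the parallel minor on Db: Db–Fb–Ab–Cb.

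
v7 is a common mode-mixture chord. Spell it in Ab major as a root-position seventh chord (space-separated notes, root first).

Eb Gb Bb Db

v7 is built on scale degree 5, which is Eb in both Ab major and its parallel. In Ab minor the chord on Eb is Eb–Gb–Bb–Db.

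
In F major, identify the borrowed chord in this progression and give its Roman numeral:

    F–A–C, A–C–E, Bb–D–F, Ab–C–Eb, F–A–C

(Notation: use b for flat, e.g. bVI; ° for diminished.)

F major has the diatonic set F, Gm, Am, Bb, C, Dm, Edim. F–A–C = F, A–C–E = Am and Bb–D–F = Bb all belong to that set. Ab–C–Eb doesn't fit — on degree 3 F major would have Am (iii). Ab is the degree-3 chord of F minor, so it is the borrowed bIII.

bIII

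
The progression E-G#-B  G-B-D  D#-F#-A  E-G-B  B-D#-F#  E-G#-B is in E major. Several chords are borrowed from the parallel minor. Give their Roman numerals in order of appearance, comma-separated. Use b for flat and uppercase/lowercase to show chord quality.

In E major the diatonic chords are E, F#m, G#m, A, B, C#m, D#dim. E–G#–B = E, D#–F#–A = D#dim and B–D#–F# = B are all diatonic. G–B–D doesn't fit — on degree 3 E major would have G#m (iii). G is the degree-3 chord of E minor, so it is the borrowed bIII. But E–G–B is foreign: the diatonic I on degree 1 is E, whereas Em comes from E minor. It is labeled i.

bIII, i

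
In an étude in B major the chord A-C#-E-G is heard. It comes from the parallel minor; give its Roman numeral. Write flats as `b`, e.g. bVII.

bVII7

A is the lowered form of scale degree 7 in B major (the diatonic degree 7 is A#). A–C#–E–G is a dominant-seventh chord — the form found in B minor, not the diatonic vii° (A#dim). Borrowed into B major it is written bVII7.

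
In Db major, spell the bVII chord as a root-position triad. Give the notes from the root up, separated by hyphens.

Cb-Eb-Gb

Scale degree 7 in Db major is C. bVII uses the lowered form, Cb, taken from Db minor. Stacking thirds in Db minor on Cb gives Cb–Eb–Gb.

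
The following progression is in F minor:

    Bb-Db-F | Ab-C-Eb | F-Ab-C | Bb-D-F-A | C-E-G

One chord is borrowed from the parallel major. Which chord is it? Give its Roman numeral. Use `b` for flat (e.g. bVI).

In F minor (with V from harmonic minor) the diatonic chords are Fm, Gdim, Ab, Bbm, C, Db, Eb. Bb–Db–F = Bbm, Ab–C–Eb = Ab, F–Ab–C = Fm and C–E–G = C are all diatonic. Bb–D–F–A doesn't fit — on degree 4 F minor would have Bbm (iv). Bbmaj7 is the degree-4 chord of F major, so it is the borrowed IVmaj7.

IVmaj7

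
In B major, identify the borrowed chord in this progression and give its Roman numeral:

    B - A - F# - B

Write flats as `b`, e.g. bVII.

In B major the diatonic chords are B, C#m, D#m, E, F#, G#m, A#dim. B and F# are both diatonic. A (A–C#–E) doesn't fit — on degree 7 B major would have A#dim (vii°). A is the degree-7 chord of B minor, so it is the borrowed bVII.

bVII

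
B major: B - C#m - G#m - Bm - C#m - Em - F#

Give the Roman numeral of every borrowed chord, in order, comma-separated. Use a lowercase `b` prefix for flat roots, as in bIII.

i, iv

In B major the diatonic chords are B, C#m, D#m, E, F#, G#m, A#dim. Of the given chords, B, C#m, G#m and F# are diatonic. Bm (B–D–F#) doesn't fit — on degree 1 B major would have B (I). Bm is the degree-1 chord of B minor, so it is the borrowed i. Em (E–G–B) doesn't fit — on degree 4 B major would have E (IV). Em is the degree-4 chord of B minor, so it is the borrowed iv.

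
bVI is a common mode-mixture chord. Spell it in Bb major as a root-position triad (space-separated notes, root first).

Gb Bb Db

bVI is built on the lowered scale degree 6. In Bb major degree 6 is G; lowered it becomes Gb. Building the major chord from the parallel minor on Gb: Gb–Bb–Db.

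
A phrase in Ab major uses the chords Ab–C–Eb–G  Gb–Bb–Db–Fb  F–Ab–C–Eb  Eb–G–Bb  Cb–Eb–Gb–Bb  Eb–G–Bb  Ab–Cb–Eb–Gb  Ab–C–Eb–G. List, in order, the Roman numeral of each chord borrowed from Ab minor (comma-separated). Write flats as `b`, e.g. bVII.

The diatonic triads in Ab major are Ab, Bbm, Cm, Db, Eb, Fm, Gdim. Ab–C–Eb–G = Abmaj7, F–Ab–C–Eb = Fm7 and Eb–G–Bb = Eb are all diatonic. Gb–Bb–Db–Fb is not: scale degree 7 in Ab major carries Gdim (vii°). In Ab minor the chord on that degree is Gb7, so here it functions as bVII7, borrowed from the parallel minor. Cb–Eb–Gb–Bb doesn't fit — on degree 3 Ab major would have Cm (iii). Cbmaj7 is the degree-3 chord of Ab minor, so it is the borrowed bIIImaj7. Ab–Cb–Eb–Gb doesn't fit — on degree 1 Ab major would have Ab (I). Abm7 is the degree-1 chord of Ab minor, so it is the borrowed i7.

bVII7, bIIImaj7, i7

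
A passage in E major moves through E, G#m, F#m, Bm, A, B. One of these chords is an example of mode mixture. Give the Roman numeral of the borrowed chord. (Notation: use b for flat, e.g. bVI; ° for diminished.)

v

The diatonic triads in E major are E, F#m, G#m, A, B, C#m, D#dim. Of the given chords, E, G#m, F#m, A and B are diatonic. Bm (B–D–F#) doesn't fit — on degree 5 E major would have B (V). Bm is the degree-5 chord of E minor, so it is the borrowed v.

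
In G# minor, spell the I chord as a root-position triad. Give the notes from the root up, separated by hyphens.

The root, G#, is scale degree 1 — the same note in G# minor and G# major; only the chord quality changes. In G# major the chord on G# is G#–B#–D#.

G#-B#-D#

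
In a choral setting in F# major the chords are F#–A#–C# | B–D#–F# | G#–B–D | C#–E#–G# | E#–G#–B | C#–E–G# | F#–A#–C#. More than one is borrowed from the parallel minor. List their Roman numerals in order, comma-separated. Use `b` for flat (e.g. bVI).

The diatonic triads in F# major are F#, G#m, A#m, B, C#, D#m, E#dim. F#–A#–C# = F#, B–D#–F# = B, C#–E#–G# = C# and E#–G#–B = E#dim are all diatonic. G#–B–D doesn't fit — on degree 2 F# major would have G#m (ii). G#dim is the degree-2 chord of F# minor, so it is the borrowed ii°. C#–E–G# is not: scale degree 5 in F# major carries C# (V). In F# minor the chord on that degree is C#m, so here it functions as v, borrowed from the parallel minor.

ii°, v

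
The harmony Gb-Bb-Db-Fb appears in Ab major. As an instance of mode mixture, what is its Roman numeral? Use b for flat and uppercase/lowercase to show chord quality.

bVII7

The root Gb is the lowered 7th scale degree — diatonically Ab major has G there. The diatonic chord on degree 7 would be Gdim (vii°), but Gb–Bb–Db–Fb is the dominant-seventh chord from Ab minor. As a borrowed chord it is labeled bVII7.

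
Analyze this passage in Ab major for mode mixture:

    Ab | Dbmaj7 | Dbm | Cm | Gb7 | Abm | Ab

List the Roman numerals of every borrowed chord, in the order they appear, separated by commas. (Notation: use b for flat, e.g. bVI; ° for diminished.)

Ab major has the diatonic set Ab, Bbm, Cm, Db, Eb, Fm, Gdim. Ab, Dbmaj7 and Cm are all diatonic. Dbm (Db–Fb–Ab) is not: scale degree 4 in Ab major carries Db (IV). In Ab minor the chord on that degree is Dbm, so here it functions as iv, borrowed from the parallel minor. But Gb7 (Gb–Bb–Db–Fb) is foreign: the diatonic vii° on degree 7 is Gdim, whereas Gb7 comes from Ab minor. It is labeled bVII7. But Abm (Ab–Cb–Eb) is foreign: the diatonic I on degree 1 is Ab, whereas Abm comes from Ab minor. It is labeled i.

iv, bVII7, i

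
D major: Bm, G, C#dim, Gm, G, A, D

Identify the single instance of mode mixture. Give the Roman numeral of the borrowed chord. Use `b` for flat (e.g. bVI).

The diatonic triads in D major are D, Em, F#m, G, A, Bm, C#dim. Of the given chords, Bm, G, C#dim, A and D are diatonic. Gm (G–Bb–D) is not: scale degree 4 in D major carries G (IV). In D minor the chord on that degree is Gm, so here it functions as iv, borrowed from the parallel minor.

iv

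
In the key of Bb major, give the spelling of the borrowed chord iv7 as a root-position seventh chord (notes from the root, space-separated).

The root, Eb, is scale degree 4 — the same note in Bb major and Bb minor; only the chord quality changes. Stacking thirds in Bb minor on Eb gives Eb–Gb–Bb–Db.

Eb Gb Bb Db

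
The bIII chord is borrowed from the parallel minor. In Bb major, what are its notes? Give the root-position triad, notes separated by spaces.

Scale degree 3 in Bb major is D. bIII uses the lowered form, Db, taken from Bb minor. Stacking thirds in Bb minor on Db gives Db–F–Ab.

Db F Ab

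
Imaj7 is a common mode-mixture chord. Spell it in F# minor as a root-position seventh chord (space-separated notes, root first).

The root, F#, is scale degree 1 — the same note in F# minor and F# major; only the chord quality changes. Stacking thirds in F# major on F# gives F#–A#–C#–E#.

F# A# C# E#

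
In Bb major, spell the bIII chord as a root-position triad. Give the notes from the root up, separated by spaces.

Db F Ab

Scale degree 3 in Bb major is D. bIII uses the lowered form, Db, taken from Bb minor. In Bb minor the chord on Db is Db–F–Ab.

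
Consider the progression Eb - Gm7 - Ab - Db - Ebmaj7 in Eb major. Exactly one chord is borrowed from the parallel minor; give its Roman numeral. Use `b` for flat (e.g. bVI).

In Eb major the diatonic chords are Eb, Fm, Gm, Ab, Bb, Cm, Ddim. Eb, Gm7, Ab and Ebmaj7 are all diatonic. But Db (Db–F–Ab) is foreign: the diatonic vii° on degree 7 is Ddim, whereas Db comes from Eb minor. It is labeled bVII.

bVII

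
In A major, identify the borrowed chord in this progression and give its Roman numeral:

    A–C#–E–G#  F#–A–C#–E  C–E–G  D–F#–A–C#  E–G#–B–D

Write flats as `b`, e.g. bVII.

A major has the diatonic set A, Bm, C#m, D, E, F#m, G#dim. A–C#–E–G# = Amaj7, F#–A–C#–E = F#m7, D–F#–A–C# = Dmaj7 and E–G#–B–D = E7 all belong to that set. But C–E–G is foreign: the diatonic iii on degree 3 is C#m, whereas C comes from A minor. It is labeled bIII.

bIII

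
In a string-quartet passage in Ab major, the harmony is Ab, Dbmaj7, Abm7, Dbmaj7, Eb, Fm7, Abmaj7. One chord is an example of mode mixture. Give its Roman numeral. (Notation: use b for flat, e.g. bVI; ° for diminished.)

i7

In Ab major the diatonic chords are Ab, Bbm, Cm, Db, Eb, Fm, Gdim. Ab, Dbmaj7, Eb, Fm7 and Abmaj7 all belong to that set. Abm7 (Ab–Cb–Eb–Gb) doesn't fit — on degree 1 Ab major would have Ab (I). Abm7 is the degree-1 chord of Ab minor, so it is the borrowed i7.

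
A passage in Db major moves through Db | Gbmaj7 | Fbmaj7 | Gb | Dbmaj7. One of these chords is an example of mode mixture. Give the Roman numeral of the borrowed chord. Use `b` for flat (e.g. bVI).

bIIImaj7

In Db major the diatonic chords are Db, Ebm, Fm, Gb, Ab, Bbm, Cdim. Db, Gbmaj7, Gb and Dbmaj7 all belong to that set. But Fbmaj7 (Fb–Ab–Cb–Eb) is foreign: the diatonic iii on degree 3 is Fm, whereas Fbmaj7 comes from Db minor. It is labeled bIIImaj7.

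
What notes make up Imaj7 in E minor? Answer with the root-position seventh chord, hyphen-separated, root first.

Imaj7 is built on scale degree 1, which is E in both E minor and its parallel. In E major the chord on E is E–G#–B–D#.

E-G#-B-D#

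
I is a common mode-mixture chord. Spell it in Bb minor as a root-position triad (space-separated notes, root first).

The root, Bb, is scale degree 1 — the same note in Bb minor and Bb major; only the chord quality changes. Stacking thirds in Bb major on Bb gives Bb–D–F.

Bb D F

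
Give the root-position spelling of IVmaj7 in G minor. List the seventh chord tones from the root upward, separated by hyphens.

IVmaj7 is built on scale degree 4, which is C in both G minor and its parallel. Stacking thirds in G major on C gives C–E–G–B.

C-E-G-B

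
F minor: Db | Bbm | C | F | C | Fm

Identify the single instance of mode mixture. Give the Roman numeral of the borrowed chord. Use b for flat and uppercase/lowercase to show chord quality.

I

In F minor (with V from harmonic minor) the diatonic chords are Fm, Gdim, Ab, Bbm, C, Db, Eb. Db, Bbm, C and Fm all belong to that set. F (F–A–C) is not: scale degree 1 in F minor carries Fm (i). In F major the chord on that degree is F, so here it functions as I, borrowed from the parallel major.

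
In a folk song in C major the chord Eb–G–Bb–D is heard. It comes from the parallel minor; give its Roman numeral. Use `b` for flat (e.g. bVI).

Eb is the lowered form of scale degree 3 in C major (the diatonic degree 3 is E). Eb–G–Bb–D is a major-seventh chord — the form found in C minor, not the diatonic iii (Em). Borrowed into C major it is written bIIImaj7.

bIIImaj7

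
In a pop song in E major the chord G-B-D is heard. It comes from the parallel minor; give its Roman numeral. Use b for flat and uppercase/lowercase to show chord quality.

The root G is the lowered 3rd scale degree — diatonically E major has G# there. The diatonic chord on degree 3 would be G#m (iii), but G–B–D is the major chord from E minor. As a borrowed chord it is labeled bIII.

bIII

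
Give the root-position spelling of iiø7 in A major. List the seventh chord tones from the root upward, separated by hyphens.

B-D-F-A

iiø7 is built on scale degree 2, which is B in both A major and its parallel. Stacking thirds in A minor on B gives B–D–F–A.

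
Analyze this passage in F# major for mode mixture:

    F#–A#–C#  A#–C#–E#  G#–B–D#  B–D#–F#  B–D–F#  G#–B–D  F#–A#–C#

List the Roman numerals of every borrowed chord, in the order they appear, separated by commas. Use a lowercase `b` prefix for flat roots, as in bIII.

In F# major the diatonic chords are F#, G#m, A#m, B, C#, D#m, E#dim. Of the given chords, F#–A#–C# = F#, A#–C#–E# = A#m, G#–B–D# = G#m and B–D#–F# = B are diatonic. But B–D–F# is foreign: the diatonic IV on degree 4 is B, whereas Bm comes from F# minor. It is labeled iv. G#–B–D doesn't fit — on degree 2 F# major would have G#m (ii). G#dim is the degree-2 chord of F# minor, so it is the borrowed ii°.

iv, ii°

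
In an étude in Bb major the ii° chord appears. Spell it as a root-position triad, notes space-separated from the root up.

C Eb Gb

The root, C, is scale degree 2 — the same note in Bb major and Bb minor; only the chord quality changes. In Bb minor the chord on C is C–Eb–Gb.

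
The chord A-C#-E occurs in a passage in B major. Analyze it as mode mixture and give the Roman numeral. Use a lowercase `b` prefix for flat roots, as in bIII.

bVII

In B major scale degree 7 is A#; A is its lowered form, from B minor. The diatonic chord on degree 7 would be A#dim (vii°), but A–C#–E is the major chord from B minor. As a borrowed chord it is labeled bVII.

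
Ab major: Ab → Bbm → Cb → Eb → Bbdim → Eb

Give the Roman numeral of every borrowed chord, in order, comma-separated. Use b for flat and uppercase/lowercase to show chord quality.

The diatonic triads in Ab major are Ab, Bbm, Cm, Db, Eb, Fm, Gdim. Ab, Bbm and Eb are all diatonic. But Cb (Cb–Eb–Gb) is foreign: the diatonic iii on degree 3 is Cm, whereas Cb comes from Ab minor. It is labeled bIII. Bbdim (Bb–Db–Fb) doesn't fit — on degree 2 Ab major would have Bbm (ii). Bbdim is the degree-2 chord of Ab minor, so it is the borrowed ii°.

bIII, ii°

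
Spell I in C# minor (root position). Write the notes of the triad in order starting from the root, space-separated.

C# E# G#

The root, C#, is scale degree 1 — the same note in C# minor and C# major; only the chord quality changes. Stacking thirds in C# major on C# gives C#–E#–G#.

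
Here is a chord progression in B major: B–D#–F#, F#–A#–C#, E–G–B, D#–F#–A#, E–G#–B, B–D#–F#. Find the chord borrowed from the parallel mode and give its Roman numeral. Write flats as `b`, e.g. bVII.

iv

The diatonic triads in B major are B, C#m, D#m, E, F#, G#m, A#dim. B–D#–F# = B, F#–A#–C# = F#, D#–F#–A# = D#m and E–G#–B = E are all diatonic. E–G–B doesn't fit — on degree 4 B major would have E (IV). Em is the degree-4 chord of B minor, so it is the borrowed iv.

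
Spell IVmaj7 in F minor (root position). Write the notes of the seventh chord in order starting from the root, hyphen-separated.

Bb-D-F-A

IVmaj7 is built on scale degree 4, which is Bb in both F minor and its parallel. Building the major-seventh chord from the parallel major on Bb: Bb–D–F–A.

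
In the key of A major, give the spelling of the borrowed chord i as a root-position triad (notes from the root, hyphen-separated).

A-C-E

The root, A, is scale degree 1 — the same note in A major and A minor; only the chord quality changes. Stacking thirds in A minor on A gives A–C–E.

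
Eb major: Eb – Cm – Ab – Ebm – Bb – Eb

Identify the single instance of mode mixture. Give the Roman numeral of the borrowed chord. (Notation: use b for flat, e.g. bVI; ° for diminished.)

i

Eb major has the diatonic set Eb, Fm, Gm, Ab, Bb, Cm, Ddim. Eb, Cm, Ab and Bb are all diatonic. But Ebm (Eb–Gb–Bb) is foreign: the diatonic I on degree 1 is Eb, whereas Ebm comes from Eb minor. It is labeled i.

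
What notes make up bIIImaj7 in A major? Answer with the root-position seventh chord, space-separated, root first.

The root of bIIImaj7 is the lowered 3rd degree: C# becomes C. In A minor the chord on C is C–E–G–B.

C E G B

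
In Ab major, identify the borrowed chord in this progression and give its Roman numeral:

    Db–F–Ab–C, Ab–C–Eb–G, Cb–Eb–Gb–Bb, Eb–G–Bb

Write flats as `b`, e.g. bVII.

bIIImaj7

The diatonic triads in Ab major are Ab, Bbm, Cm, Db, Eb, Fm, Gdim. Db–F–Ab–C = Dbmaj7, Ab–C–Eb–G = Abmaj7 and Eb–G–Bb = Eb are all diatonic. But Cb–Eb–Gb–Bb is foreign: the diatonic iii on degree 3 is Cm, whereas Cbmaj7 comes from Ab minor. It is labeled bIIImaj7.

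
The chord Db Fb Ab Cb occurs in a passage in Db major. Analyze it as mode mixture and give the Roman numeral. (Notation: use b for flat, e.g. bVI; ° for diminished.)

i7

Db is scale degree 1 in Db major. Db–Fb–Ab–Cb is a minor-seventh chord — the form found in Db minor, not the diatonic I (Db). Borrowed into Db major it is written i7.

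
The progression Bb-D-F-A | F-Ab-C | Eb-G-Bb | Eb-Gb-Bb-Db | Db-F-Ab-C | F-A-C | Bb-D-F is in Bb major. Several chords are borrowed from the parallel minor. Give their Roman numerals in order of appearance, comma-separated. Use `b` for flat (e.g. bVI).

Bb major has the diatonic set Bb, Cm, Dm, Eb, F, Gm, Adim. Bb–D–F–A = Bbmaj7, Eb–G–Bb = Eb, F–A–C = F and Bb–D–F = Bb all belong to that set. But F–Ab–C is foreign: the diatonic V on degree 5 is F, whereas Fm comes from Bb minor. It is labeled v. Eb–Gb–Bb–Db is not: scale degree 4 in Bb major carries Eb (IV). In Bb minor the chord on that degree is Ebm7, so here it functions as iv7, borrowed from the parallel minor. Db–F–Ab–C is not: scale degree 3 in Bb major carries Dm (iii). In Bb minor the chord on that degree is Dbmaj7, so here it functions as bIIImaj7, borrowed from the parallel minor.

v, iv7, bIIImaj7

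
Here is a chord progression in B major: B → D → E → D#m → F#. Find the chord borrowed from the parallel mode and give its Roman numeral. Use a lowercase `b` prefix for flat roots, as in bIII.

bIII

B major has the diatonic set B, C#m, D#m, E, F#, G#m, A#dim. Of the given chords, B, E, D#m and F# are diatonic. But D (D–F#–A) is foreign: the diatonic iii on degree 3 is D#m, whereas D comes from B minor. It is labeled bIII.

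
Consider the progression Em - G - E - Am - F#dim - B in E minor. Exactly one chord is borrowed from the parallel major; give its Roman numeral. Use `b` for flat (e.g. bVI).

The diatonic triads in E minor (with V from harmonic minor) are Em, F#dim, G, Am, B, C, D. Em, G, Am, F#dim and B all belong to that set. E (E–G#–B) doesn't fit — on degree 1 E minor would have Em (i). E is the degree-1 chord of E major, so it is the borrowed I.

I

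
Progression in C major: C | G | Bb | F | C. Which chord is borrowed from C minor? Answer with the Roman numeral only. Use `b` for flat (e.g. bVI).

bVII

C major has the diatonic set C, Dm, Em, F, G, Am, Bdim. C, G and F are all diatonic. But Bb (Bb–D–F) is foreign: the diatonic vii° on degree 7 is Bdim, whereas Bb comes from C minor. It is labeled bVII.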